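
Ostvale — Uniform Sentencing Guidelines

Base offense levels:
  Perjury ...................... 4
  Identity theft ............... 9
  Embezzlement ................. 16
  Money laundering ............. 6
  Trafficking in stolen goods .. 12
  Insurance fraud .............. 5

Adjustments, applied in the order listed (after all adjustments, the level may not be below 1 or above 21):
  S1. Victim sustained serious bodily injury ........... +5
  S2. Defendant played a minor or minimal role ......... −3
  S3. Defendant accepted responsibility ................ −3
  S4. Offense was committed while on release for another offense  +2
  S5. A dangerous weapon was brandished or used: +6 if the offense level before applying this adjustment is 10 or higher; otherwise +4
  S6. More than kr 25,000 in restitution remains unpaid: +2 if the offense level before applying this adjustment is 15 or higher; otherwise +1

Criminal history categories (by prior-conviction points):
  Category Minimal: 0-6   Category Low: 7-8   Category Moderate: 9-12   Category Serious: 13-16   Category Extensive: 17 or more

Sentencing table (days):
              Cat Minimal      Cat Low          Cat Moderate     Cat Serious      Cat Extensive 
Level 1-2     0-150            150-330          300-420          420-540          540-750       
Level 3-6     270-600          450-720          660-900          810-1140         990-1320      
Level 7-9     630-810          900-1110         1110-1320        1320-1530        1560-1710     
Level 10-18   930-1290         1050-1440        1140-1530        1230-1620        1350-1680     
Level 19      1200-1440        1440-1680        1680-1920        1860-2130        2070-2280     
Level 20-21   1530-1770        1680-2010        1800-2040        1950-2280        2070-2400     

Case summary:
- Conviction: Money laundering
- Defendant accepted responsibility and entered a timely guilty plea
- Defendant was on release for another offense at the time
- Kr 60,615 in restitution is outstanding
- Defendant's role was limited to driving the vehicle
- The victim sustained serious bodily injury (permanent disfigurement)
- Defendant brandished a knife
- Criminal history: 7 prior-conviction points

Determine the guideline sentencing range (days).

1050-1440 days

Base offense level for money laundering: 6.
S1 applies: 6 + 5 = 11.
S2 applies: 11 − 3 = 8.
S3 applies: 8 − 3 = 5.
S4 applies: 5 + 2 = 7.
S5 applies (level before this adjustment is 7 < 10, so +4): 7 + 4 = 11.
S6 applies (level before this adjustment is 11 < 15, so +1): 11 + 1 = 12.
Final offense level: 12.
Criminal history: 7 prior points → Category Low (7-8).
Level 12 falls in the 10-18 band.
Grid: Level 10-18 × Category Low = 1050-1440 days.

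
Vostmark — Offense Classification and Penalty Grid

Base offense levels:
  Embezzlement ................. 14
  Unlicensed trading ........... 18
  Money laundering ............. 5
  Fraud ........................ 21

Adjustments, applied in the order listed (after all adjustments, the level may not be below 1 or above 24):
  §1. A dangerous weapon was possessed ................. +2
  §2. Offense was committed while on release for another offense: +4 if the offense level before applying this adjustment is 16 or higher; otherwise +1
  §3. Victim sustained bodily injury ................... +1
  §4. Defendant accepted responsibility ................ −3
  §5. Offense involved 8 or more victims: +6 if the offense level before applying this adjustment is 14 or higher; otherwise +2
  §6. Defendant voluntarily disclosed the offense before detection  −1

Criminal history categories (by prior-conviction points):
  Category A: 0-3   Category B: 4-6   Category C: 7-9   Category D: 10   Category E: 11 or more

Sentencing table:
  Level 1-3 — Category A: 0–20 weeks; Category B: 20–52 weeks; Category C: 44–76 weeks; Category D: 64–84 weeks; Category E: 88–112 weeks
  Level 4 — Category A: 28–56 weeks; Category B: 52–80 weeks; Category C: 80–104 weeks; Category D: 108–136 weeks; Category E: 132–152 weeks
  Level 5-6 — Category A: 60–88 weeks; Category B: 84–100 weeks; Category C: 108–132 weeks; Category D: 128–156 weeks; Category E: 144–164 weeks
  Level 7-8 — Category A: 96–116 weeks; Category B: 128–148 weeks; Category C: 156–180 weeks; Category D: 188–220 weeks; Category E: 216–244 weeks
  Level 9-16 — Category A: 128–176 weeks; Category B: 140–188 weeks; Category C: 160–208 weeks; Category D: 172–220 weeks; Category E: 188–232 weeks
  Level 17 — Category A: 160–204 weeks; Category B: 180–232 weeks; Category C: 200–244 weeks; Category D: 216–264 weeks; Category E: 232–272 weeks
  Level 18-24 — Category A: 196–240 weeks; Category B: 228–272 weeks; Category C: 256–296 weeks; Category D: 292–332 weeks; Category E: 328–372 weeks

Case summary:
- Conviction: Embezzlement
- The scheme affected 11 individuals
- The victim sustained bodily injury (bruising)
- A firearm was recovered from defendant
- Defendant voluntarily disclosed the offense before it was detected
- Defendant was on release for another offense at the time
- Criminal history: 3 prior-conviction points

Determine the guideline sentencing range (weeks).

196-240 weeks

Base offense level for embezzlement: 14.
§1 applies: 14 + 2 = 16.
§2 applies (level before this adjustment is 16 ≥ 16, so +4): 16 + 4 = 20.
§3 applies: 20 + 1 = 21.
§4 does not apply.
§5 applies (level before this adjustment is 21 ≥ 14, so +6): 21 + 6 = 27.
§6 applies: 27 − 1 = 26.
Level 26 exceeds the maximum of 24; capped at 24.
Final offense level: 24.
Criminal history: 3 prior points → Category A (0-3).
Level 24 falls in the 18-24 band.
Grid: Level 18-24 × Category A = 196-240 weeks.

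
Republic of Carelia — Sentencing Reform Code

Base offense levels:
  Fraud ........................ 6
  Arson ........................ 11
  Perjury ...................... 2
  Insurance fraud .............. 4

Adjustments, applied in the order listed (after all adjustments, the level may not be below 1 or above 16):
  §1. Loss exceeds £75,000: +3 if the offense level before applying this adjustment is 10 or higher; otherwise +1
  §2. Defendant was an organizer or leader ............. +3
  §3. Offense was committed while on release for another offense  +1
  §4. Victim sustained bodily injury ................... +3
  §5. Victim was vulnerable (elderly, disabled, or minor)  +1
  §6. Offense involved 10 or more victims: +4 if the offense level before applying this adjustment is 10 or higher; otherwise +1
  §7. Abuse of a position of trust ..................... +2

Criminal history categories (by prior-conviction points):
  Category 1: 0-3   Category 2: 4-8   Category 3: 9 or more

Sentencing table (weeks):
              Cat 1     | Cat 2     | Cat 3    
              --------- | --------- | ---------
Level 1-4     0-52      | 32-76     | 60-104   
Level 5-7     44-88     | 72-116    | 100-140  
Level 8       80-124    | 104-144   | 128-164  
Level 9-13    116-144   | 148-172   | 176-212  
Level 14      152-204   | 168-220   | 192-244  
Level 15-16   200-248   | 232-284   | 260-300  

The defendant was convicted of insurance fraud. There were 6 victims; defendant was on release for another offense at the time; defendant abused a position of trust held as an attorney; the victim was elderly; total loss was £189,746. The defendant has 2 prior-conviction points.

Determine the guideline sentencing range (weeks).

Base offense level for insurance fraud: 4.
§1 applies (level before this adjustment is 4 < 10, so +1): 4 + 1 = 5.
§2 does not apply.
§3 applies: 5 + 1 = 6.
§4 does not apply.
§5 applies: 6 + 1 = 7.
§7 applies: 7 + 2 = 9.
Final offense level: 9.
Criminal history: 2 prior points → Category 1 (0-3).
Level 9 falls in the 9-13 band.
Grid: Level 9-13 × Category 1 = 116-144 weeks.

116-144 weeks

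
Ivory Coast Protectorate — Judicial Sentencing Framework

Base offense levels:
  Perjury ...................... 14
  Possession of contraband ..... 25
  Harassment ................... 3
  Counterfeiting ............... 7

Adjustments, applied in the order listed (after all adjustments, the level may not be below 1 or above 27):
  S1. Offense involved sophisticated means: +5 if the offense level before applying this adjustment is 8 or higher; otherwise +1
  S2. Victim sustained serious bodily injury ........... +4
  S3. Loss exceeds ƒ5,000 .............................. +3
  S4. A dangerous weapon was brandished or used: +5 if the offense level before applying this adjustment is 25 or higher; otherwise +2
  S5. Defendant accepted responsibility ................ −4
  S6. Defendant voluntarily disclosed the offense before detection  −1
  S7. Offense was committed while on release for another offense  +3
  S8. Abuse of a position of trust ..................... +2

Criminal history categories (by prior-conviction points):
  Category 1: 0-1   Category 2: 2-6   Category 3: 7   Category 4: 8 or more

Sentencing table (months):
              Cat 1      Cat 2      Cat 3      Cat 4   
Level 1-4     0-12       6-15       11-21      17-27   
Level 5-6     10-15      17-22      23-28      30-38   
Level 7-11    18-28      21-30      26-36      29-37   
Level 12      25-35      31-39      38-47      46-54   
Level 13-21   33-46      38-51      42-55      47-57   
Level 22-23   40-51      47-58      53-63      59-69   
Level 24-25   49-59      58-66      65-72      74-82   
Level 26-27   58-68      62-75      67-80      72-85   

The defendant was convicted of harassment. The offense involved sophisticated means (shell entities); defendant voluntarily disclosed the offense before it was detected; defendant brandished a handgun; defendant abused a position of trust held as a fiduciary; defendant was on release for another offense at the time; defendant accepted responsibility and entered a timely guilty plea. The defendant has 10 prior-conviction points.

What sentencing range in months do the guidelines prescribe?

Base offense level for harassment: 3.
S1 applies (level before this adjustment is 3 < 8, so +1): 3 + 1 = 4.
S2 does not apply.
S3 does not apply.
S4 applies (level before this adjustment is 4 < 25, so +2): 4 + 2 = 6.
S5 applies: 6 − 4 = 2.
S6 applies: 2 − 1 = 1.
S7 applies: 1 + 3 = 4.
S8 applies: 4 + 2 = 6.
Final offense level: 6.
Criminal history: 10 prior points → Category 4 (8+).
Level 6 falls in the 5-6 band.
Grid: Level 5-6 × Category 4 = 30-38 months.

30-38 months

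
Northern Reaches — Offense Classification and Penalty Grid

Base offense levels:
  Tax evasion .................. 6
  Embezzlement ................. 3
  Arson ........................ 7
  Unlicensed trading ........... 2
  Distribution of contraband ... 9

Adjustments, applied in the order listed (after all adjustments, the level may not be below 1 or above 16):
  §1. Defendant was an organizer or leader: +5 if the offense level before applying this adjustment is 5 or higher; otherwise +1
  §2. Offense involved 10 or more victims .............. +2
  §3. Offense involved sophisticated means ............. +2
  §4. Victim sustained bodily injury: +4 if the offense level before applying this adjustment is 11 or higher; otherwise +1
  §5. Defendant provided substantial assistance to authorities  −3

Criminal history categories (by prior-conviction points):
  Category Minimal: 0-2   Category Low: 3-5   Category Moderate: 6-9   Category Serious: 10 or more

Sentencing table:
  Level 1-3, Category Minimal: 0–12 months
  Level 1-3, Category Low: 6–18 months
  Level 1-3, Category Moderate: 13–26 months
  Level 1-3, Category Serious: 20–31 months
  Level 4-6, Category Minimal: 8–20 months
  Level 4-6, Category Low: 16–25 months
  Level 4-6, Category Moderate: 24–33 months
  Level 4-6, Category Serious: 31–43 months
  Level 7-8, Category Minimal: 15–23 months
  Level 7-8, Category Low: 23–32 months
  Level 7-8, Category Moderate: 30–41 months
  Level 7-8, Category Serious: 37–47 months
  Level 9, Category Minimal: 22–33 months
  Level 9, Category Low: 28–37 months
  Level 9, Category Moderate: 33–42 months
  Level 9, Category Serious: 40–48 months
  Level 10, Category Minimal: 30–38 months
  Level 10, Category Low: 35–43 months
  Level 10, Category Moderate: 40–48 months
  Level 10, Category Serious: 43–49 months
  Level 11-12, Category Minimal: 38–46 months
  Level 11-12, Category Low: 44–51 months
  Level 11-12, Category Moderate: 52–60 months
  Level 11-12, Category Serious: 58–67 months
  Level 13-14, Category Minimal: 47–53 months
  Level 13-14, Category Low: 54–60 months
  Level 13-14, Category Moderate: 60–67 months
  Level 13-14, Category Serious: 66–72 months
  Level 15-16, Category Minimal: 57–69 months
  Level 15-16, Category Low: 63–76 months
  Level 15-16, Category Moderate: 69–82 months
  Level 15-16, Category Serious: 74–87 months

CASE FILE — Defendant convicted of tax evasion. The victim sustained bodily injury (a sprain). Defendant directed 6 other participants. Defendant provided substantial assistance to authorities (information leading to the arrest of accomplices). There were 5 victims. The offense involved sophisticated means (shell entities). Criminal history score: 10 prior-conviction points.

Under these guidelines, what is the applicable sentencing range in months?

66-72 months

Base offense level for tax evasion: 6.
§1 applies (level before this adjustment is 6 ≥ 5, so +5): 6 + 5 = 11.
§3 applies: 11 + 2 = 13.
§4 applies (level before this adjustment is 13 ≥ 11, so +4): 13 + 4 = 17.
§5 applies: 17 − 3 = 14.
Final offense level: 14.
Criminal history: 10 prior points → Category Serious (10+).
Level 14 falls in the 13-14 band.
Grid: Level 13-14 × Category Serious = 66-72 months.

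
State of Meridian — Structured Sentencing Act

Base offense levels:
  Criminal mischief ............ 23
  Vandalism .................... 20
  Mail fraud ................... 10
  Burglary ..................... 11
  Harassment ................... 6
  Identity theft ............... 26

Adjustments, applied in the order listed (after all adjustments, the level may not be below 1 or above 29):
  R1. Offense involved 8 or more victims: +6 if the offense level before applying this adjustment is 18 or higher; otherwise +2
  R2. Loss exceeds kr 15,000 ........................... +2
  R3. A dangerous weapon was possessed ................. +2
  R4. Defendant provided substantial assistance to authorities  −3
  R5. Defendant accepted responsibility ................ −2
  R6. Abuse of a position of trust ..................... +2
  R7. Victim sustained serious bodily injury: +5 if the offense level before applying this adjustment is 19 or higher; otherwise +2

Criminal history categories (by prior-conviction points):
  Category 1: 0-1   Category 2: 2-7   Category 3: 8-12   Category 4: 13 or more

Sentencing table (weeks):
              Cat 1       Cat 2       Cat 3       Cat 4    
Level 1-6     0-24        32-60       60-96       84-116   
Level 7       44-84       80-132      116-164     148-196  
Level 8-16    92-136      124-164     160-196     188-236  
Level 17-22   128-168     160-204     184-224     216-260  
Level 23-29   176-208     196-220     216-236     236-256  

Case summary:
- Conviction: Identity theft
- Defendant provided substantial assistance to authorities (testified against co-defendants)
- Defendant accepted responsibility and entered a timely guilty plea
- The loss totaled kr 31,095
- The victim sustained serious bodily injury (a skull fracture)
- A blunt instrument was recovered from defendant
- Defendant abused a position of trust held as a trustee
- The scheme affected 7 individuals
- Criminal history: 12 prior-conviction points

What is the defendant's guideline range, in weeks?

Base offense level for identity theft: 26.
R1 does not apply.
R2 applies: 26 + 2 = 28.
R3 applies: 28 + 2 = 30.
R4 applies: 30 − 3 = 27.
R5 applies: 27 − 2 = 25.
R6 applies: 25 + 2 = 27.
R7 applies (level before this adjustment is 27 ≥ 19, so +5): 27 + 5 = 32.
Level 32 exceeds the maximum of 29; capped at 29.
Final offense level: 29.
Criminal history: 12 prior points → Category 3 (8-12).
Level 29 falls in the 23-29 band.
Grid: Level 23-29 × Category 3 = 216-236 weeks.

216-236 weeks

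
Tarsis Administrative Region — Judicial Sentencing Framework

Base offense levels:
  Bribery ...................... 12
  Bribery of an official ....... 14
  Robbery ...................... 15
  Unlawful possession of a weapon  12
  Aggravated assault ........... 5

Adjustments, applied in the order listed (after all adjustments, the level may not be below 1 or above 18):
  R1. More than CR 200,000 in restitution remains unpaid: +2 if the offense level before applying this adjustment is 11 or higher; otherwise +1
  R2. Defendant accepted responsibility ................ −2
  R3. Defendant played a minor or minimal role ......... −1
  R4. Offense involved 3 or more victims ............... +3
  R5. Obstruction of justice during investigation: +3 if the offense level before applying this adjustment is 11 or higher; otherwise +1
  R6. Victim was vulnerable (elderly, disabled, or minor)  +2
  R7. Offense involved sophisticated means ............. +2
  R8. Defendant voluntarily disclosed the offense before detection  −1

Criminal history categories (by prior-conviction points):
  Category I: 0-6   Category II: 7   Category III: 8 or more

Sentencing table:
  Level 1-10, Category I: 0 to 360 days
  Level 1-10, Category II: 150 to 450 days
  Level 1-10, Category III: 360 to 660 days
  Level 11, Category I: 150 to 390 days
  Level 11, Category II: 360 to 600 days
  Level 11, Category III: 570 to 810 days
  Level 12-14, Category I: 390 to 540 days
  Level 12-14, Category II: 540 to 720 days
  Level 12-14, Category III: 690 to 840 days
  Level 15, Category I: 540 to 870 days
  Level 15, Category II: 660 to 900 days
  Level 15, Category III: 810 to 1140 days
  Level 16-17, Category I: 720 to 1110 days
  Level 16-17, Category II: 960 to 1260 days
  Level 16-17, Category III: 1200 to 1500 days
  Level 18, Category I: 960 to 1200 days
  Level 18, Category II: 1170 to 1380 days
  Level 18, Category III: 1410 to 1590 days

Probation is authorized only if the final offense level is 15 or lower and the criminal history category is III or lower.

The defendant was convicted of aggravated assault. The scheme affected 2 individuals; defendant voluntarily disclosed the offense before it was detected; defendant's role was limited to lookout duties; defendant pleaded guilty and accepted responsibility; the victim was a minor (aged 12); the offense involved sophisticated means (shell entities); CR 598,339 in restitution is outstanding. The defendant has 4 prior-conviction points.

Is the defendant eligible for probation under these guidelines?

Yes

Base offense level for aggravated assault: 5.
R1 applies (level before this adjustment is 5 < 11, so +1): 5 + 1 = 6.
R2 applies: 6 − 2 = 4.
R3 applies: 4 − 1 = 3.
R6 applies: 3 + 2 = 5.
R7 applies: 5 + 2 = 7.
R8 applies: 7 − 1 = 6.
Final offense level: 6.
Criminal history: 4 prior points → Category I (0-6).
Level 6 falls in the 1-10 band.
Grid: Level 1-10 × Category I = 0-360 days.
Probation check: level 6 ≤ 15 and category I ≤ III → eligible.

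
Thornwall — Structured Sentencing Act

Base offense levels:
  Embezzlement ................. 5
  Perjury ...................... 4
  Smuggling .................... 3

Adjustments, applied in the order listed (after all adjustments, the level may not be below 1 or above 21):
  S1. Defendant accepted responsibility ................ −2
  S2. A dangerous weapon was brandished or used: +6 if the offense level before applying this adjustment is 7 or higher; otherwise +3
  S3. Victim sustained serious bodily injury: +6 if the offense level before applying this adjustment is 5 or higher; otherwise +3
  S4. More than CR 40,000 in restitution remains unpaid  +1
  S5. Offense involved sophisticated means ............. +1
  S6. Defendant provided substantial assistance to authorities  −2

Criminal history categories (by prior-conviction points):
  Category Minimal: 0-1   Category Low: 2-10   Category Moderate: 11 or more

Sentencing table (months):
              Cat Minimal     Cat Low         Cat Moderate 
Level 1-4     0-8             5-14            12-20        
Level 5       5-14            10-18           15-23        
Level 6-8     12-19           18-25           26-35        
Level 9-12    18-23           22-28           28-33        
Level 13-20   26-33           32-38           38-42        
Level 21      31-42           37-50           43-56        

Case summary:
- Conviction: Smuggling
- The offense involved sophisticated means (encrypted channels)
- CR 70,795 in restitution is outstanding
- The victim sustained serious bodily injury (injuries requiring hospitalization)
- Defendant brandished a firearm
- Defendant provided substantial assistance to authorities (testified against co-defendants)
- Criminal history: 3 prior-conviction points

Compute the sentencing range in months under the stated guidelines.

Base offense level for smuggling: 3.
S1 does not apply.
S2 applies (level before this adjustment is 3 < 7, so +3): 3 + 3 = 6.
S3 applies (level before this adjustment is 6 ≥ 5, so +6): 6 + 6 = 12.
S4 applies: 12 + 1 = 13.
S5 applies: 13 + 1 = 14.
S6 applies: 14 − 2 = 12.
Final offense level: 12.
Criminal history: 3 prior points → Category Low (2-10).
Level 12 falls in the 9-12 band.
Grid: Level 9-12 × Category Low = 22-28 months.

22-28 months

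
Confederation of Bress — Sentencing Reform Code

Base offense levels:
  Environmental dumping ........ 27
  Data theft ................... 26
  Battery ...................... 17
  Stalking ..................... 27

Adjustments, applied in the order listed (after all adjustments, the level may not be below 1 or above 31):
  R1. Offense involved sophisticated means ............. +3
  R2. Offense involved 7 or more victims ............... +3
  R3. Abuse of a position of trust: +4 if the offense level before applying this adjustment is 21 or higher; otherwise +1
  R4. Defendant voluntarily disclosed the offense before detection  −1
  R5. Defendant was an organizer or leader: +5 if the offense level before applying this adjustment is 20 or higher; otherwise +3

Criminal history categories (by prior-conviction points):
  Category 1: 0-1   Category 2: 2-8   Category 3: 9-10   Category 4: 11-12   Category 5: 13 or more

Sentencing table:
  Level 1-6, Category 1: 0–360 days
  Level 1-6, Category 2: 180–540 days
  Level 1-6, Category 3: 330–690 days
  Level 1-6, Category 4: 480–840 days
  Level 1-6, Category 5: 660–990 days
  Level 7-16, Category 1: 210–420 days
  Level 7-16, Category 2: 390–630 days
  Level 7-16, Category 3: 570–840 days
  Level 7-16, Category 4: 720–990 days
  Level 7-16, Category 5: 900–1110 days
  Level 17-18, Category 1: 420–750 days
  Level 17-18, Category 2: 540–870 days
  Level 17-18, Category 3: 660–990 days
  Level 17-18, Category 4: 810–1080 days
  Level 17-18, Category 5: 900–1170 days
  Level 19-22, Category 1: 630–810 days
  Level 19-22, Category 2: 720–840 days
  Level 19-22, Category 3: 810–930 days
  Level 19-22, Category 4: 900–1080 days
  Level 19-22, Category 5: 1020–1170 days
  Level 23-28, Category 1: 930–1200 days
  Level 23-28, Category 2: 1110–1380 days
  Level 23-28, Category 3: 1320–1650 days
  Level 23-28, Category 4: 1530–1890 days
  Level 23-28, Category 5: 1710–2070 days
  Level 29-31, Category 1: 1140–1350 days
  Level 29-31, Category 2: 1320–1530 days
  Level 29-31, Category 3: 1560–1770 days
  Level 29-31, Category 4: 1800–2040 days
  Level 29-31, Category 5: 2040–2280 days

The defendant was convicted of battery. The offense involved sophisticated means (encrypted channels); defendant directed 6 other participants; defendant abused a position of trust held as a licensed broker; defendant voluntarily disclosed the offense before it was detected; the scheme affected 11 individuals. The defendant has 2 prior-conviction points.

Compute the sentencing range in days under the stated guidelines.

Base offense level for battery: 17.
R1 applies: 17 + 3 = 20.
R2 applies: 20 + 3 = 23.
R3 applies (level before this adjustment is 23 ≥ 21, so +4): 23 + 4 = 27.
R4 applies: 27 − 1 = 26.
R5 applies (level before this adjustment is 26 ≥ 20, so +5): 26 + 5 = 31.
Final offense level: 31.
Criminal history: 2 prior points → Category 2 (2-8).
Level 31 falls in the 29-31 band.
Grid: Level 29-31 × Category 2 = 1320-1530 days.

1320-1530 days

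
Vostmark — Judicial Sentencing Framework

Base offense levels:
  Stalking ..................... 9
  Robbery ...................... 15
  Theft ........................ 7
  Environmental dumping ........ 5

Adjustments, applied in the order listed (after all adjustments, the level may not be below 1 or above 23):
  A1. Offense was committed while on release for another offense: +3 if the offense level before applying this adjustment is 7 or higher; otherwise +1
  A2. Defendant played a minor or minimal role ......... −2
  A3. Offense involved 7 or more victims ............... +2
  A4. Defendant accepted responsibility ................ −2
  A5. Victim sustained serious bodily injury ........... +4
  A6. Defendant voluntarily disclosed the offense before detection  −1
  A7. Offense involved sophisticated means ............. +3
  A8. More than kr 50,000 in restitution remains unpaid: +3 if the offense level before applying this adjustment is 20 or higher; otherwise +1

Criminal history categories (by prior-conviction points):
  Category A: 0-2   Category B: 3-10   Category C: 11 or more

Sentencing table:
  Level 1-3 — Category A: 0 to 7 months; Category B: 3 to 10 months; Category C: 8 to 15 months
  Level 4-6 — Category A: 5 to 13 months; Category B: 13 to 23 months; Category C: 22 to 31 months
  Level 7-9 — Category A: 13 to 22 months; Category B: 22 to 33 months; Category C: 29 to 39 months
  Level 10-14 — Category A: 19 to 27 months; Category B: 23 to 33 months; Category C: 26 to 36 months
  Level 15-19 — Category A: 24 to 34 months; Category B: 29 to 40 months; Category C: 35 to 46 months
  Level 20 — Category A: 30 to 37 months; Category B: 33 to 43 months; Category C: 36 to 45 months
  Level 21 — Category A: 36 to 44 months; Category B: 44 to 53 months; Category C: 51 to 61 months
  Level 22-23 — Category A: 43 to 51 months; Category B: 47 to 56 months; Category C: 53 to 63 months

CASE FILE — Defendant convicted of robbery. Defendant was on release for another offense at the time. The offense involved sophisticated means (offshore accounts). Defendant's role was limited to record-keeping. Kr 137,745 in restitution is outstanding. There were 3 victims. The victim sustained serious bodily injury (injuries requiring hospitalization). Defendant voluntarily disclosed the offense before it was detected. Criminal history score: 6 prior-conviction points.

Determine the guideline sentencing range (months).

47-56 months

Base offense level for robbery: 15.
A1 applies (level before this adjustment is 15 ≥ 7, so +3): 15 + 3 = 18.
A2 applies: 18 − 2 = 16.
A5 applies: 16 + 4 = 20.
A6 applies: 20 − 1 = 19.
A7 applies: 19 + 3 = 22.
A8 applies (level before this adjustment is 22 ≥ 20, so +3): 22 + 3 = 25.
Level 25 exceeds the maximum of 23; capped at 23.
Final offense level: 23.
Criminal history: 6 prior points → Category B (3-10).
Level 23 falls in the 22-23 band.
Grid: Level 22-23 × Category B = 47-56 months.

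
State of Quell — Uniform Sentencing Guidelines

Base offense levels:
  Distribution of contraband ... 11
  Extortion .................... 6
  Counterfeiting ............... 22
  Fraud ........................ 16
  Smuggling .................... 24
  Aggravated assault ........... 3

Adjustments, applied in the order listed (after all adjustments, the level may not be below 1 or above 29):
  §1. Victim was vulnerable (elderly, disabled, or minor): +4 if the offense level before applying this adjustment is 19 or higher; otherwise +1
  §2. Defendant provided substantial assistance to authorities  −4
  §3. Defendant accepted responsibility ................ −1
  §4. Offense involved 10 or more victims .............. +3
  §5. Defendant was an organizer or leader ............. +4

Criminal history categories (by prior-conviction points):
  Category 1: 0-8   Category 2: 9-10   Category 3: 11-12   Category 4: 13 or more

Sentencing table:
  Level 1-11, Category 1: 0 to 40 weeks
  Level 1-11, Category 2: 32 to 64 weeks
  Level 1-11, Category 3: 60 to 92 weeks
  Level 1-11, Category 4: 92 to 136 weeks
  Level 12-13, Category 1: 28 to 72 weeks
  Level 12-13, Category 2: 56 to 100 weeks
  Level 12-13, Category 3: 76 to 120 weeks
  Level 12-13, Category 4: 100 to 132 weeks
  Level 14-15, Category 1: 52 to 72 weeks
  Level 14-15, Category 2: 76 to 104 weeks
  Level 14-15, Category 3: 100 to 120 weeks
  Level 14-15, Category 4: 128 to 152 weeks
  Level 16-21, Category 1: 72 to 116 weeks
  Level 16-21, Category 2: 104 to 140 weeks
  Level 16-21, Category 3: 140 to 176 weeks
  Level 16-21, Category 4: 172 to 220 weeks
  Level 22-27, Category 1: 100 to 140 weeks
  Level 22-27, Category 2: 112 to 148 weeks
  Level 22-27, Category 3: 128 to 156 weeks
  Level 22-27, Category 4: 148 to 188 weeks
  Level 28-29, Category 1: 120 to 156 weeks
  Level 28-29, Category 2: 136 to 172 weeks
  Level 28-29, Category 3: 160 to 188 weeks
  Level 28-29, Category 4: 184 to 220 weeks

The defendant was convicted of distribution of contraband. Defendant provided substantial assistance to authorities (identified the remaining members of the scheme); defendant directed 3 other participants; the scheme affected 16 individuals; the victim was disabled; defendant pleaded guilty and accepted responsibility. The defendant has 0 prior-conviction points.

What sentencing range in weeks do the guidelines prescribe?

Base offense level for distribution of contraband: 11.
§1 applies (level before this adjustment is 11 < 19, so +1): 11 + 1 = 12.
§2 applies: 12 − 4 = 8.
§3 applies: 8 − 1 = 7.
§4 applies: 7 + 3 = 10.
§5 applies: 10 + 4 = 14.
Final offense level: 14.
Criminal history: 0 prior points → Category 1 (0-8).
Level 14 falls in the 14-15 band.
Grid: Level 14-15 × Category 1 = 52-72 weeks.

52-72 weeks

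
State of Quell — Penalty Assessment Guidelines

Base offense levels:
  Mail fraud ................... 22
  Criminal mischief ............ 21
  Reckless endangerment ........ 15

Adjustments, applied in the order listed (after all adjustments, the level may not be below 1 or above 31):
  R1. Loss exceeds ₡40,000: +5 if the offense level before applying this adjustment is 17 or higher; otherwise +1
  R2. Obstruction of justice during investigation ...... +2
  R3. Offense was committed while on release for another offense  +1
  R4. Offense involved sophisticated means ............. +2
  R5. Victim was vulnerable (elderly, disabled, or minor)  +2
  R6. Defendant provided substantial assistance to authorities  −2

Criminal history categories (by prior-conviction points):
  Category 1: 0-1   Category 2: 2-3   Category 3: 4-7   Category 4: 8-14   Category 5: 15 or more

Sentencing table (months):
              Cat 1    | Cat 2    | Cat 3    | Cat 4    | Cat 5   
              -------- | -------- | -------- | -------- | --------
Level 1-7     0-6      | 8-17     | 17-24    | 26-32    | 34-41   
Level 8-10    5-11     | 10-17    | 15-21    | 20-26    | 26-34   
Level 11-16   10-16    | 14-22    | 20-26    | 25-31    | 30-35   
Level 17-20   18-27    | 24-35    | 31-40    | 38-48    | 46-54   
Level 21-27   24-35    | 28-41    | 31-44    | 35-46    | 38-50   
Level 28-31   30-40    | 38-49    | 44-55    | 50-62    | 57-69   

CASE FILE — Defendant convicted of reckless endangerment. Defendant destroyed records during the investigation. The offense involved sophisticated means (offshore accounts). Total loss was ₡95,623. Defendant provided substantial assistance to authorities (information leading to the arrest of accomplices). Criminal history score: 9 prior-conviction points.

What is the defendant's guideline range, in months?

Base offense level for reckless endangerment: 15.
R1 applies (level before this adjustment is 15 < 17, so +1): 15 + 1 = 16.
R2 applies: 16 + 2 = 18.
R3 does not apply.
R4 applies: 18 + 2 = 20.
R6 applies: 20 − 2 = 18.
Final offense level: 18.
Criminal history: 9 prior points → Category 4 (8-14).
Level 18 falls in the 17-20 band.
Grid: Level 17-20 × Category 4 = 38-48 months.

38-48 months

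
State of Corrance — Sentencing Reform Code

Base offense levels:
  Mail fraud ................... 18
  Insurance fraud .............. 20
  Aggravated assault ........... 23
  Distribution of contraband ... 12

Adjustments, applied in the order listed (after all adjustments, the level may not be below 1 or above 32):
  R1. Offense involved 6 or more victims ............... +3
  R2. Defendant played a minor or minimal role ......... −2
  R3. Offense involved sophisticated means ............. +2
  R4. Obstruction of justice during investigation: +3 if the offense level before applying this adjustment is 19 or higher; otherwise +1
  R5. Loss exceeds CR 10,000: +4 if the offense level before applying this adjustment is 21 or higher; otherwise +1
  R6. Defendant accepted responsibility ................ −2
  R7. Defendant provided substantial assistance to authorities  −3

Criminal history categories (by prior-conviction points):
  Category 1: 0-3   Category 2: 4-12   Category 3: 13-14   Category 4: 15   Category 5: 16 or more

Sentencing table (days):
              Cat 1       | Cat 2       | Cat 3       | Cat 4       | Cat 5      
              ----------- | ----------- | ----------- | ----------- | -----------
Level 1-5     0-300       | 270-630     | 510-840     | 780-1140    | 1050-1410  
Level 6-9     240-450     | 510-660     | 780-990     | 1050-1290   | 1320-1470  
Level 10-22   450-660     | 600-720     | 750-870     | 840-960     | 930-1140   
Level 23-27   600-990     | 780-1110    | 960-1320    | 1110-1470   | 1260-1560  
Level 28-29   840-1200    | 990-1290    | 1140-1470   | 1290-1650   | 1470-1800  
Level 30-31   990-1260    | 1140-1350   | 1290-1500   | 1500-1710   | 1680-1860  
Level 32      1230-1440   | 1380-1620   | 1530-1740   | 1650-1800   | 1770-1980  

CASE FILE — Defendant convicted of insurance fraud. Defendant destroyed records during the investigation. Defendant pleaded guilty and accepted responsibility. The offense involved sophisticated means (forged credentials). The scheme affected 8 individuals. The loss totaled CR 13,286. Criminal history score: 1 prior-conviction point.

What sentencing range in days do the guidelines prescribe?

Base offense level for insurance fraud: 20.
R1 applies: 20 + 3 = 23.
R3 applies: 23 + 2 = 25.
R4 applies (level before this adjustment is 25 ≥ 19, so +3): 25 + 3 = 28.
R5 applies (level before this adjustment is 28 ≥ 21, so +4): 28 + 4 = 32.
R6 applies: 32 − 2 = 30.
Final offense level: 30.
Criminal history: 1 prior point → Category 1 (0-3).
Level 30 falls in the 30-31 band.
Grid: Level 30-31 × Category 1 = 990-1260 days.

990-1260 days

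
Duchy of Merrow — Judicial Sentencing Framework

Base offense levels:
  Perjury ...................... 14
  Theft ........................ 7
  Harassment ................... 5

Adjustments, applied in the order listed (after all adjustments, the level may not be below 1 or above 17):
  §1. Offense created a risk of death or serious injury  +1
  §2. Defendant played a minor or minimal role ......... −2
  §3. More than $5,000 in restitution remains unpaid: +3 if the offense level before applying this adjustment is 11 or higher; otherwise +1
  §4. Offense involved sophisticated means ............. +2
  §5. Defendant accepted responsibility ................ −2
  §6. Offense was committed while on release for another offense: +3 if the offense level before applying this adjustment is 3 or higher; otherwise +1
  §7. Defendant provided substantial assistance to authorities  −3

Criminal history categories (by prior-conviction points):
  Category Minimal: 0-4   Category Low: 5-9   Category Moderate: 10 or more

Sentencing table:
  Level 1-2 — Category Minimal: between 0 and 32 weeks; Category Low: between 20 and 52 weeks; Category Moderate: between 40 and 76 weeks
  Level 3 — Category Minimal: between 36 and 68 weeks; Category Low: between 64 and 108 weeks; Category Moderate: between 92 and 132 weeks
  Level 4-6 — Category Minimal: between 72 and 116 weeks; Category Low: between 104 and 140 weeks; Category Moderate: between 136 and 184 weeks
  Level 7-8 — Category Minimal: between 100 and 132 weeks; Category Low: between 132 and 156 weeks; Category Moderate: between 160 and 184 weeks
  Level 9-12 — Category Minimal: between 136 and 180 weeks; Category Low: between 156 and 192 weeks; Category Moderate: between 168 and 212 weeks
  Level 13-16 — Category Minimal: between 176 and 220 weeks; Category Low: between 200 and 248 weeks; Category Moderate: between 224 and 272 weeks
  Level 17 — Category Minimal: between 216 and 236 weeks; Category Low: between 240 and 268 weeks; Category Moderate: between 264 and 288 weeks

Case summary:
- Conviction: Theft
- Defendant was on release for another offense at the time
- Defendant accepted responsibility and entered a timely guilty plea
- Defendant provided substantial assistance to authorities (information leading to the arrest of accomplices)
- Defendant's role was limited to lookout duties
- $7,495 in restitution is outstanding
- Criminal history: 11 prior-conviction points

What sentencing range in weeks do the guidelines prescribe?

136-184 weeks

Base offense level for theft: 7.
§1 does not apply.
§2 applies: 7 − 2 = 5.
§3 applies (level before this adjustment is 5 < 11, so +1): 5 + 1 = 6.
§4 does not apply.
§5 applies: 6 − 2 = 4.
§6 applies (level before this adjustment is 4 ≥ 3, so +3): 4 + 3 = 7.
§7 applies: 7 − 3 = 4.
Final offense level: 4.
Criminal history: 11 prior points → Category Moderate (10+).
Level 4 falls in the 4-6 band.
Grid: Level 4-6 × Category Moderate = 136-184 weeks.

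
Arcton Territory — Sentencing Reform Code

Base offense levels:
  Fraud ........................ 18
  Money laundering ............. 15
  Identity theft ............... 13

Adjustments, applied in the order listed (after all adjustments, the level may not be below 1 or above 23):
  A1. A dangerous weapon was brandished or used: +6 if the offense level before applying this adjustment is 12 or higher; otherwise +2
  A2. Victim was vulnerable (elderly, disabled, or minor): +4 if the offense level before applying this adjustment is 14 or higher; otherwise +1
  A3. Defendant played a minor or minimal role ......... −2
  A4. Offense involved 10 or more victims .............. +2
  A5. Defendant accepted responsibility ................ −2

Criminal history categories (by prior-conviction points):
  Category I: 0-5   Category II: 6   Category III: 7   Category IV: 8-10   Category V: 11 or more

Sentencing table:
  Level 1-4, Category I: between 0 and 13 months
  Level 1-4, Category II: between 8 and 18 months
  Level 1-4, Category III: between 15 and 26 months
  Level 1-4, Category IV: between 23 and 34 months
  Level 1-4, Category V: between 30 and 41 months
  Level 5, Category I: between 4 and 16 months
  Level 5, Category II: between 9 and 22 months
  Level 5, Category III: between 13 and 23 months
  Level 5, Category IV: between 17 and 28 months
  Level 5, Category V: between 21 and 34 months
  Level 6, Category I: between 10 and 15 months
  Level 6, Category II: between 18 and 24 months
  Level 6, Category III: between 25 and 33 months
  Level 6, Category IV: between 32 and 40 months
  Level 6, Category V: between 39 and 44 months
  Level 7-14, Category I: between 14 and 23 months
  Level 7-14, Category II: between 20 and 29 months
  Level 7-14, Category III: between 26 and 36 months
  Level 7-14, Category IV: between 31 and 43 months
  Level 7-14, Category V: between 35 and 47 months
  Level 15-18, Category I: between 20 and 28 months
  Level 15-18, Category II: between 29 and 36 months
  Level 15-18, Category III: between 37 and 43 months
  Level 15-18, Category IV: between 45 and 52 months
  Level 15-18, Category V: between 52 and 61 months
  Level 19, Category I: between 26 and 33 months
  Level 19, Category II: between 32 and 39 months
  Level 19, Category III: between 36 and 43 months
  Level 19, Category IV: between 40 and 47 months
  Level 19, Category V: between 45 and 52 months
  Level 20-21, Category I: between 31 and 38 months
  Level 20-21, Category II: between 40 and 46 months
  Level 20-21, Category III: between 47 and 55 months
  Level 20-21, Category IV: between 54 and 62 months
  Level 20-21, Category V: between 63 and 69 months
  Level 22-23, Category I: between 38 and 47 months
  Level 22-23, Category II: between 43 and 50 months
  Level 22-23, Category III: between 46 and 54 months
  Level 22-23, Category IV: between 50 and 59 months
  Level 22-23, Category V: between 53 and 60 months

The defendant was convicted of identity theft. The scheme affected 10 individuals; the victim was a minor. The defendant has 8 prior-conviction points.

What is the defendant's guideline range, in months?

Base offense level for identity theft: 13.
A1 does not apply.
A2 applies (level before this adjustment is 13 < 14, so +1): 13 + 1 = 14.
A4 applies: 14 + 2 = 16.
Final offense level: 16.
Criminal history: 8 prior points → Category IV (8-10).
Level 16 falls in the 15-18 band.
Grid: Level 15-18 × Category IV = 45-52 months.

45-52 months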